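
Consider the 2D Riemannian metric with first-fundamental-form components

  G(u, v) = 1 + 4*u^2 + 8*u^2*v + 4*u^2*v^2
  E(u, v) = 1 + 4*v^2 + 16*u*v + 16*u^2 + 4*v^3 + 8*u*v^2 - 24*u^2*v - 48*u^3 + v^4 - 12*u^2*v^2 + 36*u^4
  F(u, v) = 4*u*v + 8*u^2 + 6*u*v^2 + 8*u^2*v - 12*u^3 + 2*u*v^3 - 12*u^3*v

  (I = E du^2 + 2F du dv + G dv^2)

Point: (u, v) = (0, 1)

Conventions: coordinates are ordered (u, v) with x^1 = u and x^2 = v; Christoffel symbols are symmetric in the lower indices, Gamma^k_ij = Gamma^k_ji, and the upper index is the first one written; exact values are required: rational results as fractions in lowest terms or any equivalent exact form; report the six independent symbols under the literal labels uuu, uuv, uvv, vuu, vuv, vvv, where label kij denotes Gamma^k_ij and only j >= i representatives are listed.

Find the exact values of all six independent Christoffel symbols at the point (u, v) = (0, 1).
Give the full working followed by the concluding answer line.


E = 10, F = 0, G = 1 at the point
E_u = 24, E_v = 24, F_u = 12, F_v = 0, G_u = 0, G_v = 0
EG - F^2 = 10;  g^inv = (1/10) * [[1, 0], [0, 10]]
first-kind symbols [ij,l] = (1/2)(d_i g_jl + d_j g_il - d_l g_ij): [uu,u] = E_u/2 = 12, [uu,v] = F_u - E_v/2 = 0, [uv,u] = E_v/2 = 12, [uv,v] = G_u/2 = 0, [vv,u] = F_v - G_u/2 = 0, [vv,v] = G_v/2 = 0
Gamma^u_ij = (G*[ij,u] - F*[ij,v])/(EG - F^2), Gamma^v_ij = (E*[ij,v] - F*[ij,u])/(EG - F^2)

Answer: Gamma_uuu = 6/5, Gamma_uuv = 6/5, Gamma_uvv = 0, Gamma_vuu = 0, Gamma_vuv = 0, Gamma_vvv = 0


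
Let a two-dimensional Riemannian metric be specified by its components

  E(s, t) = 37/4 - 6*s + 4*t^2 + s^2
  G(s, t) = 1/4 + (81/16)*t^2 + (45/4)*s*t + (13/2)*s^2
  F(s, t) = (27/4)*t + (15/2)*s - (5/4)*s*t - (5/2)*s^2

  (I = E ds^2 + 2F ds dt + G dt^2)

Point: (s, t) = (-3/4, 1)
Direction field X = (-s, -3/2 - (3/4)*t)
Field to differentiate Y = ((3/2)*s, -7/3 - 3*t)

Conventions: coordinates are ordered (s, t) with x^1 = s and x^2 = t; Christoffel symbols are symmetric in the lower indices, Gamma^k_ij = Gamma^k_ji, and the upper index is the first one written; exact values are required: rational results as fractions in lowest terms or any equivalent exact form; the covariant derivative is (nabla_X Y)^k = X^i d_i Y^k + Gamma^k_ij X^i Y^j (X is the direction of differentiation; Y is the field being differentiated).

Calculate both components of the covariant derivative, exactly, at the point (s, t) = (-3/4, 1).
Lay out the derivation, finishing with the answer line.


E = 293/16, F = 21/32, G = 17/32 at the point
E_s = -15/2, E_t = 8, F_s = 10, F_t = 123/16, G_s = 3/2, G_t = 27/16
EG - F^2 = 9521/1024;  g^inv = (1024/9521) * [[17/32, -21/32], [-21/32, 293/16]]
first-kind symbols [ij,l] = (1/2)(d_i g_jl + d_j g_il - d_l g_ij): [ss,s] = E_s/2 = -15/4, [ss,t] = F_s - E_t/2 = 6, [st,s] = E_t/2 = 4, [st,t] = G_s/2 = 3/4, [tt,s] = F_t - G_s/2 = 111/16, [tt,t] = G_t/2 = 27/32
Gamma^s_ij = (G*[ij,s] - F*[ij,t])/(EG - F^2), Gamma^t_ij = (E*[ij,t] - F*[ij,s])/(EG - F^2)
Gamma_sss = -6072/9521, Gamma_sst = 1672/9521, Gamma_stt = 3207/9521, Gamma_tss = 115032/9521, Gamma_tst = 11376/9521, Gamma_ttt = 11160/9521
X = (3/4, -9/4), Y = (-9/8, -16/3) at the point

Answer: (nabla_X Y)^s = 414901/76168, (nabla_X Y)^t = 84420/9521


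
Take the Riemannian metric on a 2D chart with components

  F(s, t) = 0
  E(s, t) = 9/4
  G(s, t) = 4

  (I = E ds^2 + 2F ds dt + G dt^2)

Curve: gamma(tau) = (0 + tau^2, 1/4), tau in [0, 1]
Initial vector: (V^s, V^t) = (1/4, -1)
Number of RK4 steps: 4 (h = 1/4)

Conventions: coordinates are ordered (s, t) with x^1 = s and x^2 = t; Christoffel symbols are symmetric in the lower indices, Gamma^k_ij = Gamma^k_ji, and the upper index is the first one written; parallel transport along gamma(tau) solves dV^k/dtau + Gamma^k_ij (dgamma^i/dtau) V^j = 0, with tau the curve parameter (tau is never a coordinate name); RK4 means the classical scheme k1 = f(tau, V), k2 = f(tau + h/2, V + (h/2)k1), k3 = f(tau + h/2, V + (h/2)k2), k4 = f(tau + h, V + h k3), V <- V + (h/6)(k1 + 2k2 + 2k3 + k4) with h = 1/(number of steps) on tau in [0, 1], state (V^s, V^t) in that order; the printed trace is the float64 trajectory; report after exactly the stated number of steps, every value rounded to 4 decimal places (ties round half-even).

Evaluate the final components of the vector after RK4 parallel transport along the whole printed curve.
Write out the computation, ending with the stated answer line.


gamma'(tau) = (2*tau, 0); f(tau, V)^k = -Gamma^k_ij(gamma(tau)) gamma'^i(tau) V^j; h = 1/4; intermediate values shown to 6 dp
curve data and Christoffel symbols at the stage parameters:
  tau = 0.000000: gamma = (0.000000, 0.250000), gamma' = (0.000000, 0.000000); Gamma_sss = 0.000000, Gamma_sst = 0.000000, Gamma_stt = 0.000000, Gamma_tss = 0.000000, Gamma_tst = 0.000000, Gamma_ttt = 0.000000
  tau = 0.125000: gamma = (0.015625, 0.250000), gamma' = (0.250000, 0.000000); Gamma_sss = 0.000000, Gamma_sst = 0.000000, Gamma_stt = 0.000000, Gamma_tss = 0.000000, Gamma_tst = 0.000000, Gamma_ttt = 0.000000
  tau = 0.250000: gamma = (0.062500, 0.250000), gamma' = (0.500000, 0.000000); Gamma_sss = 0.000000, Gamma_sst = 0.000000, Gamma_stt = 0.000000, Gamma_tss = 0.000000, Gamma_tst = 0.000000, Gamma_ttt = 0.000000
  tau = 0.375000: gamma = (0.140625, 0.250000), gamma' = (0.750000, 0.000000); Gamma_sss = 0.000000, Gamma_sst = 0.000000, Gamma_stt = 0.000000, Gamma_tss = 0.000000, Gamma_tst = 0.000000, Gamma_ttt = 0.000000
  tau = 0.500000: gamma = (0.250000, 0.250000), gamma' = (1.000000, 0.000000); Gamma_sss = 0.000000, Gamma_sst = 0.000000, Gamma_stt = 0.000000, Gamma_tss = 0.000000, Gamma_tst = 0.000000, Gamma_ttt = 0.000000
  tau = 0.625000: gamma = (0.390625, 0.250000), gamma' = (1.250000, 0.000000); Gamma_sss = 0.000000, Gamma_sst = 0.000000, Gamma_stt = 0.000000, Gamma_tss = 0.000000, Gamma_tst = 0.000000, Gamma_ttt = 0.000000
  tau = 0.750000: gamma = (0.562500, 0.250000), gamma' = (1.500000, 0.000000); Gamma_sss = 0.000000, Gamma_sst = 0.000000, Gamma_stt = 0.000000, Gamma_tss = 0.000000, Gamma_tst = 0.000000, Gamma_ttt = 0.000000
  tau = 0.875000: gamma = (0.765625, 0.250000), gamma' = (1.750000, 0.000000); Gamma_sss = 0.000000, Gamma_sst = 0.000000, Gamma_stt = 0.000000, Gamma_tss = 0.000000, Gamma_tst = 0.000000, Gamma_ttt = 0.000000
  tau = 1.000000: gamma = (1.000000, 0.250000), gamma' = (2.000000, 0.000000); Gamma_sss = 0.000000, Gamma_sst = 0.000000, Gamma_stt = 0.000000, Gamma_tss = 0.000000, Gamma_tst = 0.000000, Gamma_ttt = 0.000000
step 0: V^s = 0.2500, V^t = -1.0000
step 1: k1 = (0.000000, 0.000000), k2 = (0.000000, 0.000000), k3 = (0.000000, 0.000000), k4 = (0.000000, 0.000000); V <- V + (h/6)(k1 + 2k2 + 2k3 + k4): V^s = 0.2500, V^t = -1.0000
step 2: k1 = (0.000000, 0.000000), k2 = (0.000000, 0.000000), k3 = (0.000000, 0.000000), k4 = (0.000000, 0.000000); V <- V + (h/6)(k1 + 2k2 + 2k3 + k4): V^s = 0.2500, V^t = -1.0000
step 3: k1 = (0.000000, 0.000000), k2 = (0.000000, 0.000000), k3 = (0.000000, 0.000000), k4 = (0.000000, 0.000000); V <- V + (h/6)(k1 + 2k2 + 2k3 + k4): V^s = 0.2500, V^t = -1.0000
step 4: k1 = (0.000000, 0.000000), k2 = (0.000000, 0.000000), k3 = (0.000000, 0.000000), k4 = (0.000000, 0.000000); V <- V + (h/6)(k1 + 2k2 + 2k3 + k4): V^s = 0.2500, V^t = -1.0000

Answer: V^s = 0.2500, V^t = -1.0000


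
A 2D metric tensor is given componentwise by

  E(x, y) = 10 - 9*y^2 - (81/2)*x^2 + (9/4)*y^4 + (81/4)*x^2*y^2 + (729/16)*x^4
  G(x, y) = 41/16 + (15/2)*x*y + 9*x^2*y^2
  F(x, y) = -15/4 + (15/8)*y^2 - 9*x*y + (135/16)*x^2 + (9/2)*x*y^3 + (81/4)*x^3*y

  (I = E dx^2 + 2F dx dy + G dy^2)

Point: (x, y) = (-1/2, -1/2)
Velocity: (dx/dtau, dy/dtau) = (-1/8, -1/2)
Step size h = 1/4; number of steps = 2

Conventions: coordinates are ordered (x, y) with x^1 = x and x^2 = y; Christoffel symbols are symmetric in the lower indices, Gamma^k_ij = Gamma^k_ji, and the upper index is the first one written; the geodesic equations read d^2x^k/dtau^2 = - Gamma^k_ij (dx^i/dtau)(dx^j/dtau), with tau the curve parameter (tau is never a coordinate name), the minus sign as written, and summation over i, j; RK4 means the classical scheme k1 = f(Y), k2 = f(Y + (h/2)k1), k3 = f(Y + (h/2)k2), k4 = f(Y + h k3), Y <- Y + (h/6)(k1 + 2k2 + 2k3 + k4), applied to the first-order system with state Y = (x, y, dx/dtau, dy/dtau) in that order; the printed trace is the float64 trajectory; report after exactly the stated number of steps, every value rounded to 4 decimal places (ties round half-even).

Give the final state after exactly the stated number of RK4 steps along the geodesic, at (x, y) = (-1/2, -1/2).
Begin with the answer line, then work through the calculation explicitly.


Answer: x = -0.5717, y = -0.7197, dx/dtau = -0.1527, dy/dtau = -0.3783

f(Y) = (dx/dtau, dy/dtau, -Gamma^x_ij Y'^i Y'^j, -Gamma^y_ij Y'^i Y'^j) with the Gammas evaluated at the stage position; h = 0.250000; intermediate values shown to 6 dp
step 0: x = -0.5000, y = -0.5000, dx/dtau = -0.1250, dy/dtau = -0.5000
step 1:
  k1: at (x, y) = (-0.500000, -0.500000), (dx/dtau, dy/dtau) = (-0.125000, -0.500000); Gamma_xxx = 1.076412, Gamma_xxy = 0.239203, Gamma_xyy = 0.239203, Gamma_yxx = -2.296346, Gamma_yxy = -0.510299, Gamma_yyy = -0.510299; k1 = (-0.125000, -0.500000, -0.106520, 0.227243)
  k2: at (x, y) = (-0.515625, -0.562500), (dx/dtau, dy/dtau) = (-0.138315, -0.471595); Gamma_xxx = 0.843744, Gamma_xxy = 0.204544, Gamma_xyy = 0.187499, Gamma_yxx = -2.447865, Gamma_yxy = -0.593422, Gamma_yyy = -0.543970; k2 = (-0.138315, -0.471595, -0.084526, 0.245226)
  k3: at (x, y) = (-0.517289, -0.558949), (dx/dtau, dy/dtau) = (-0.135566, -0.469347); Gamma_xxx = 0.842691, Gamma_xxy = 0.202346, Gamma_xyy = 0.187265, Gamma_yxx = -2.460656, Gamma_yxy = -0.590850, Gamma_yyy = -0.546813; k3 = (-0.135566, -0.469347, -0.082488, 0.240866)
  k4: at (x, y) = (-0.533891, -0.617337), (dx/dtau, dy/dtau) = (-0.145622, -0.439784); Gamma_xxx = 0.580062, Gamma_xxy = 0.149050, Gamma_xyy = 0.128903, Gamma_yxx = -2.574990, Gamma_yxy = -0.661656, Gamma_yyy = -0.572220; k4 = (-0.145622, -0.439784, -0.056323, 0.250025)
  Y <- Y + (h/6)(k1 + 2k2 + 2k3 + k4): x = -0.5341, y = -0.6176, dx/dtau = -0.1457, dy/dtau = -0.4396
step 2:
  k1: at (x, y) = (-0.534099, -0.617569), (dx/dtau, dy/dtau) = (-0.145703, -0.439606); Gamma_xxx = 0.577933, Gamma_xxy = 0.148501, Gamma_xyy = 0.128430, Gamma_yxx = -2.576268, Gamma_yxy = -0.661976, Gamma_yyy = -0.572504; k1 = (-0.145703, -0.439606, -0.056112, 0.250133)
  k2: at (x, y) = (-0.552312, -0.672520), (dx/dtau, dy/dtau) = (-0.152717, -0.408340); Gamma_xxx = 0.293925, Gamma_xxy = 0.079532, Gamma_xyy = 0.065317, Gamma_yxx = -2.647408, Gamma_yxy = -0.716356, Gamma_yyy = -0.588313; k2 = (-0.152717, -0.408340, -0.027665, 0.249185)
  k3: at (x, y) = (-0.553189, -0.668612), (dx/dtau, dy/dtau) = (-0.149161, -0.408458); Gamma_xxx = 0.296834, Gamma_xxy = 0.079726, Gamma_xyy = 0.065963, Gamma_yxx = -2.654928, Gamma_yxy = -0.713084, Gamma_yyy = -0.589984; k3 = (-0.149161, -0.408458, -0.027324, 0.244392)
  k4: at (x, y) = (-0.571390, -0.719684), (dx/dtau, dy/dtau) = (-0.152534, -0.378508); Gamma_xxx = 0.020768, Gamma_xxy = 0.005813, Gamma_xyy = 0.004615, Gamma_yxx = -2.672412, Gamma_yxy = -0.747998, Gamma_yyy = -0.593869; k4 = (-0.152534, -0.378508, -0.001816, 0.233633)
  Y <- Y + (h/6)(k1 + 2k2 + 2k3 + k4): x = -0.5717, y = -0.7197, dx/dtau = -0.1527, dy/dtau = -0.3783


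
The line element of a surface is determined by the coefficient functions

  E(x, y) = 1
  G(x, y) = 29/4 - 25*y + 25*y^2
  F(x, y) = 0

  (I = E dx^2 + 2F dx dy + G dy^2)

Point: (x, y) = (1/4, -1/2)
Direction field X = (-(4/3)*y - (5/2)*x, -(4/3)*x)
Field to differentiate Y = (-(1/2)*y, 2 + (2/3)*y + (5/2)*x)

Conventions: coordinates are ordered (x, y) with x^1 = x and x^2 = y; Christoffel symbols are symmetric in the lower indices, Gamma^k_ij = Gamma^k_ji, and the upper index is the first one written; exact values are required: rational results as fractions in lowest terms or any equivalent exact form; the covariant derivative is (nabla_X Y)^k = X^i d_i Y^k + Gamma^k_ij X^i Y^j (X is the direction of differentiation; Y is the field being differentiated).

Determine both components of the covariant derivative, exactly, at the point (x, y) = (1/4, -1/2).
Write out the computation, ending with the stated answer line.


E = 1, F = 0, G = 26 at the point
E_x = 0, E_y = 0, F_x = 0, F_y = 0, G_x = 0, G_y = -50
EG - F^2 = 26;  g^inv = (1/26) * [[26, 0], [0, 1]]
first-kind symbols [ij,l] = (1/2)(d_i g_jl + d_j g_il - d_l g_ij): [xx,x] = E_x/2 = 0, [xx,y] = F_x - E_y/2 = 0, [xy,x] = E_y/2 = 0, [xy,y] = G_x/2 = 0, [yy,x] = F_y - G_x/2 = 0, [yy,y] = G_y/2 = -25
Gamma^x_ij = (G*[ij,x] - F*[ij,y])/(EG - F^2), Gamma^y_ij = (E*[ij,y] - F*[ij,x])/(EG - F^2)
Gamma_xxx = 0, Gamma_xxy = 0, Gamma_xyy = 0, Gamma_yxx = 0, Gamma_yxy = 0, Gamma_yyy = -25/26
X = (1/24, -1/3), Y = (1/4, 55/24) at the point

Answer: (nabla_X Y)^x = 1/6, (nabla_X Y)^y = 577/936


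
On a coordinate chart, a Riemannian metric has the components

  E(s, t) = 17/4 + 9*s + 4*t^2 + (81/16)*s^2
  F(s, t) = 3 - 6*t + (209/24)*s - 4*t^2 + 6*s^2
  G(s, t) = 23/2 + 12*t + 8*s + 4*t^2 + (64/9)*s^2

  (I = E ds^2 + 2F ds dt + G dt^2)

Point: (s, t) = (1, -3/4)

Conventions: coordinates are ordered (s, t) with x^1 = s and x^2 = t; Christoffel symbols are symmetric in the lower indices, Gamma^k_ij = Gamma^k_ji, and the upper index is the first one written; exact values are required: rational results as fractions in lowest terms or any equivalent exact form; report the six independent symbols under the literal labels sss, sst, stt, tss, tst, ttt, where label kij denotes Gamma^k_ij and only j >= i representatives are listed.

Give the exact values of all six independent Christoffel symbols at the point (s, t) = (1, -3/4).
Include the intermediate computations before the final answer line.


E = 329/16, F = 479/24, G = 715/36 at the point
E_s = 153/8, E_t = -6, F_s = 497/24, F_t = 0, G_s = 200/9, G_t = 6
EG - F^2 = 2897/288;  g^inv = (288/2897) * [[715/36, -479/24], [-479/24, 329/16]]
first-kind symbols [ij,l] = (1/2)(d_i g_jl + d_j g_il - d_l g_ij): [ss,s] = E_s/2 = 153/16, [ss,t] = F_s - E_t/2 = 569/24, [st,s] = E_t/2 = -3, [st,t] = G_s/2 = 100/9, [tt,s] = F_t - G_s/2 = -100/9, [tt,t] = G_t/2 = 3
Gamma^s_ij = (G*[ij,s] - F*[ij,t])/(EG - F^2), Gamma^t_ij = (E*[ij,t] - F*[ij,s])/(EG - F^2)

Answer: Gamma_sss = -81578/2897, Gamma_sst = -243080/8691, Gamma_stt = -727196/26073, Gamma_tss = 170871/5794, Gamma_tst = 83044/2897, Gamma_ttt = 244898/8691


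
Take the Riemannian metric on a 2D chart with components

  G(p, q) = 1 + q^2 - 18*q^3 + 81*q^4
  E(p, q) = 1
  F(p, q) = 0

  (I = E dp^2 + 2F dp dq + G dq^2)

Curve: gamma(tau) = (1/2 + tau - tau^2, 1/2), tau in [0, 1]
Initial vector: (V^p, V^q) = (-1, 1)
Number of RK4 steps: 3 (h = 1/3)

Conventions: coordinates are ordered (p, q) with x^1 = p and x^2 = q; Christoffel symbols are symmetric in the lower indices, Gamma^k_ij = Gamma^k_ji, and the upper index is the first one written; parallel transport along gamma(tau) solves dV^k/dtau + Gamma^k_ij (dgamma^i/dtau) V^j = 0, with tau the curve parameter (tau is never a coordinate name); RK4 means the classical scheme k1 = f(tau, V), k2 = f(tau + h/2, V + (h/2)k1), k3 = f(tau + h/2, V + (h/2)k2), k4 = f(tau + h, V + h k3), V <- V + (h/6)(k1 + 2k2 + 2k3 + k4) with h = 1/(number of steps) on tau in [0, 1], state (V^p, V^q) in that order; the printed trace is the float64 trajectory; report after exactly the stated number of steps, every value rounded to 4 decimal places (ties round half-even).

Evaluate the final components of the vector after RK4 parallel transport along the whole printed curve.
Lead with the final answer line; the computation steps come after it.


Answer: V^p = -1.0000, V^q = 1.0000

gamma'(tau) = (1 - 2*tau, 0); f(tau, V)^k = -Gamma^k_ij(gamma(tau)) gamma'^i(tau) V^j; h = 1/3; intermediate values shown to 6 dp
curve data and Christoffel symbols at the stage parameters:
  tau = 0.000000: gamma = (0.500000, 0.500000), gamma' = (1.000000, 0.000000); Gamma_ppp = 0.000000, Gamma_ppq = 0.000000, Gamma_pqq = 0.000000, Gamma_qpp = 0.000000, Gamma_qpq = 0.000000, Gamma_qqq = 3.446154
  tau = 0.166667: gamma = (0.638889, 0.500000), gamma' = (0.666667, 0.000000); Gamma_ppp = 0.000000, Gamma_ppq = 0.000000, Gamma_pqq = 0.000000, Gamma_qpp = 0.000000, Gamma_qpq = 0.000000, Gamma_qqq = 3.446154
  tau = 0.333333: gamma = (0.722222, 0.500000), gamma' = (0.333333, 0.000000); Gamma_ppp = 0.000000, Gamma_ppq = 0.000000, Gamma_pqq = 0.000000, Gamma_qpp = 0.000000, Gamma_qpq = 0.000000, Gamma_qqq = 3.446154
  tau = 0.500000: gamma = (0.750000, 0.500000), gamma' = (0.000000, 0.000000); Gamma_ppp = 0.000000, Gamma_ppq = 0.000000, Gamma_pqq = 0.000000, Gamma_qpp = 0.000000, Gamma_qpq = 0.000000, Gamma_qqq = 3.446154
  tau = 0.666667: gamma = (0.722222, 0.500000), gamma' = (-0.333333, 0.000000); Gamma_ppp = 0.000000, Gamma_ppq = 0.000000, Gamma_pqq = 0.000000, Gamma_qpp = 0.000000, Gamma_qpq = 0.000000, Gamma_qqq = 3.446154
  tau = 0.833333: gamma = (0.638889, 0.500000), gamma' = (-0.666667, 0.000000); Gamma_ppp = 0.000000, Gamma_ppq = 0.000000, Gamma_pqq = 0.000000, Gamma_qpp = 0.000000, Gamma_qpq = 0.000000, Gamma_qqq = 3.446154
  tau = 1.000000: gamma = (0.500000, 0.500000), gamma' = (-1.000000, 0.000000); Gamma_ppp = 0.000000, Gamma_ppq = 0.000000, Gamma_pqq = 0.000000, Gamma_qpp = 0.000000, Gamma_qpq = 0.000000, Gamma_qqq = 3.446154
step 0: V^p = -1.0000, V^q = 1.0000
step 1: k1 = (0.000000, 0.000000), k2 = (0.000000, 0.000000), k3 = (0.000000, 0.000000), k4 = (0.000000, 0.000000); V <- V + (h/6)(k1 + 2k2 + 2k3 + k4): V^p = -1.0000, V^q = 1.0000
step 2: k1 = (0.000000, 0.000000), k2 = (0.000000, 0.000000), k3 = (0.000000, 0.000000), k4 = (0.000000, 0.000000); V <- V + (h/6)(k1 + 2k2 + 2k3 + k4): V^p = -1.0000, V^q = 1.0000
step 3: k1 = (0.000000, 0.000000), k2 = (0.000000, 0.000000), k3 = (0.000000, 0.000000), k4 = (0.000000, 0.000000); V <- V + (h/6)(k1 + 2k2 + 2k3 + k4): V^p = -1.0000, V^q = 1.0000


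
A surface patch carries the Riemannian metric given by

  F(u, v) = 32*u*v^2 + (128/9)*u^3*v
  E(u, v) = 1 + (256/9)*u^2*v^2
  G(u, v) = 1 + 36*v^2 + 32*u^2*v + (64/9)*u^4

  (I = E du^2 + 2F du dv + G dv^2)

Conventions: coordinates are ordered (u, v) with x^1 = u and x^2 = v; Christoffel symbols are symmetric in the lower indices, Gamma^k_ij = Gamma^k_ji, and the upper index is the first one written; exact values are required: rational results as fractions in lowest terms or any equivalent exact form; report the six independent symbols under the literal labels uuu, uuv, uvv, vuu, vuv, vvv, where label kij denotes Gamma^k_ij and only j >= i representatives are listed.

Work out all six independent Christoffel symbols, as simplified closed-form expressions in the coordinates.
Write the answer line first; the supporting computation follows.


Answer: Gamma_uuu = 256*u*v^2/(64*u^4 + 256*u^2*v^2 + 288*u^2*v + 324*v^2 + 9), Gamma_uuv = 256*u^2*v/(64*u^4 + 256*u^2*v^2 + 288*u^2*v + 324*v^2 + 9), Gamma_uvv = 288*u*v/(64*u^4 + 256*u^2*v^2 + 288*u^2*v + 324*v^2 + 9), Gamma_vuu = (128*u^2*v + 288*v^2)/(64*u^4 + 256*u^2*v^2 + 288*u^2*v + 324*v^2 + 9), Gamma_vuv = (128*u^3 + 288*u*v)/(64*u^4 + 256*u^2*v^2 + 288*u^2*v + 324*v^2 + 9), Gamma_vvv = (144*u^2 + 324*v)/(64*u^4 + 256*u^2*v^2 + 288*u^2*v + 324*v^2 + 9)

E = 1 + (256/9)*u^2*v^2; F = 32*u*v^2 + (128/9)*u^3*v; G = 1 + 36*v^2 + 32*u^2*v + (64/9)*u^4
Gamma^k_ij = (1/2) g^{kl} (d_i g_jl + d_j g_il - d_l g_ij), with g^inv = (1/(EG-F^2)) [[G, -F], [-F, E]]
first partials: E_u = (512/9)*u*v^2, E_v = (512/9)*u^2*v, F_u = 32*v^2 + (128/3)*u^2*v, F_v = 64*u*v + (128/9)*u^3, G_u = 64*u*v + (256/9)*u^3, G_v = 72*v + 32*u^2
D = EG - F^2 = 1 + 36*v^2 + 32*u^2*v + (256/9)*u^2*v^2 + (64/9)*u^4
expanded: Gamma^u_uu = (G E_u - 2F F_u + F E_v)/(2D), Gamma^u_uv = (G E_v - F G_u)/(2D), Gamma^u_vv = (2G F_v - G G_u - F G_v)/(2D), Gamma^v_uu = (2E F_u - E E_v - F E_u)/(2D), Gamma^v_uv = (E G_u - F E_v)/(2D), Gamma^v_vv = (E G_v - 2F F_v + F G_u)/(2D); substitute and cancel common factors


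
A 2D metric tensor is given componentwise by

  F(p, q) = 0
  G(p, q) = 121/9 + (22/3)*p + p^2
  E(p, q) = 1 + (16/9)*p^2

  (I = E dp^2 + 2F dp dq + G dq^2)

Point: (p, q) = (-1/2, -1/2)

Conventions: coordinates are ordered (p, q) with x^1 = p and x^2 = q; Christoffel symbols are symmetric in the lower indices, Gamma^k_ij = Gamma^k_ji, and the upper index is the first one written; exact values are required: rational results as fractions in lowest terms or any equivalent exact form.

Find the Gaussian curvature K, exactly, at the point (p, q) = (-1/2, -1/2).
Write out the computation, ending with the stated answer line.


E = 13/9, F = 0, G = 361/36, EG - F^2 = 4693/324 at the point
E_p = -16/9, E_q = 0, F_p = 0, F_q = 0, G_p = 19/3, G_q = 0
E_qq = 0, F_pq = 0, G_pp = 2
Evaluate Brioschi's two determinant matrices M1, M2 and divide by (EG - F^2)^2.
M1 = [[-E_qq/2 + F_pq - G_pp/2, E_p/2, F_p - E_q/2], [F_q - G_p/2, E, F], [G_q/2, F, G]] = [[-1, -8/9, 0], [-19/6, 13/9, 0], [0, 0, 361/36]]; det M1 = -41515/972
M2 = [[0, E_q/2, G_p/2], [E_q/2, E, F], [G_p/2, F, G]] = [[0, 0, 19/6], [0, 13/9, 0], [19/6, 0, 361/36]]; det M2 = -4693/324
det M1 - det M2 = -6859/243; K = -6859/243 / (4693/324)^2 = -432/3211

Answer: K = -432/3211


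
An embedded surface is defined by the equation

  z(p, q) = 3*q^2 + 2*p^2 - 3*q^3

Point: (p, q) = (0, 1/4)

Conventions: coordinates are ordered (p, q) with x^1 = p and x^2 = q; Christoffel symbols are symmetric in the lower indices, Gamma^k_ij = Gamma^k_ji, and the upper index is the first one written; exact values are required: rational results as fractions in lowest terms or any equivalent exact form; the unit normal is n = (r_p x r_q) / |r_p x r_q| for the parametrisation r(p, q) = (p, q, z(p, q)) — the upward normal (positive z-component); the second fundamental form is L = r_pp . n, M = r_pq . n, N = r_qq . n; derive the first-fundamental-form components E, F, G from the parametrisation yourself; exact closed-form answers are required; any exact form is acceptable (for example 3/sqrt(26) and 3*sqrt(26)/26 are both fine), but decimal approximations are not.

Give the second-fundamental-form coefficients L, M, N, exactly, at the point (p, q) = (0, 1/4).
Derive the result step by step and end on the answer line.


z_p = 0, z_q = 15/16, z_pp = 4, z_pq = 0, z_qq = 3/2
E = 1, F = 0, G = 481/256; answer radicand W^2 = 481/256
unnormalised second-form numerators: l = 4, m = 0, n = 3/2; L = l/sqrt(481/256), and similarly M = m/sqrt(W^2), N = n/sqrt(W^2)

Answer: L = 64*sqrt(481)/481, M = 0, N = 24*sqrt(481)/481


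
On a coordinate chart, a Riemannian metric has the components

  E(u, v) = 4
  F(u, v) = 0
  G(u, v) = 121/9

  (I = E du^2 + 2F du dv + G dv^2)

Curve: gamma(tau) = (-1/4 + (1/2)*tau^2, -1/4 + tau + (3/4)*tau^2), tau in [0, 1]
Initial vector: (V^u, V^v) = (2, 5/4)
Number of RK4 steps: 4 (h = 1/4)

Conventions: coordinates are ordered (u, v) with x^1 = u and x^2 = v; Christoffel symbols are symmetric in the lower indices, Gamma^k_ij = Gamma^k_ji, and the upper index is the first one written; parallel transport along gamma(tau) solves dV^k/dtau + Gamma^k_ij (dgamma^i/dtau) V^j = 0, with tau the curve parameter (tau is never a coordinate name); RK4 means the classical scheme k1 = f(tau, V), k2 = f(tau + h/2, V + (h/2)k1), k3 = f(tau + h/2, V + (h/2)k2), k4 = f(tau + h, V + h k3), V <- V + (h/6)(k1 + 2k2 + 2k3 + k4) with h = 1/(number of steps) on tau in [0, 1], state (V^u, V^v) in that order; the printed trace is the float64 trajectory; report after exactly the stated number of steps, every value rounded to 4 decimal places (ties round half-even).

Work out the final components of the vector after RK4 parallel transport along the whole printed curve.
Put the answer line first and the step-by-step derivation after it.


Answer: V^u = 2.0000, V^v = 1.2500

gamma'(tau) = (tau, 1 + (3/2)*tau); f(tau, V)^k = -Gamma^k_ij(gamma(tau)) gamma'^i(tau) V^j; h = 1/4; intermediate values shown to 6 dp
curve data and Christoffel symbols at the stage parameters:
  tau = 0.000000: gamma = (-0.250000, -0.250000), gamma' = (0.000000, 1.000000); Gamma_uuu = 0.000000, Gamma_uuv = 0.000000, Gamma_uvv = 0.000000, Gamma_vuu = 0.000000, Gamma_vuv = 0.000000, Gamma_vvv = 0.000000
  tau = 0.125000: gamma = (-0.242188, -0.113281), gamma' = (0.125000, 1.187500); Gamma_uuu = 0.000000, Gamma_uuv = 0.000000, Gamma_uvv = 0.000000, Gamma_vuu = 0.000000, Gamma_vuv = 0.000000, Gamma_vvv = 0.000000
  tau = 0.250000: gamma = (-0.218750, 0.046875), gamma' = (0.250000, 1.375000); Gamma_uuu = 0.000000, Gamma_uuv = 0.000000, Gamma_uvv = 0.000000, Gamma_vuu = 0.000000, Gamma_vuv = 0.000000, Gamma_vvv = 0.000000
  tau = 0.375000: gamma = (-0.179688, 0.230469), gamma' = (0.375000, 1.562500); Gamma_uuu = 0.000000, Gamma_uuv = 0.000000, Gamma_uvv = 0.000000, Gamma_vuu = 0.000000, Gamma_vuv = 0.000000, Gamma_vvv = 0.000000
  tau = 0.500000: gamma = (-0.125000, 0.437500), gamma' = (0.500000, 1.750000); Gamma_uuu = 0.000000, Gamma_uuv = 0.000000, Gamma_uvv = 0.000000, Gamma_vuu = 0.000000, Gamma_vuv = 0.000000, Gamma_vvv = 0.000000
  tau = 0.625000: gamma = (-0.054688, 0.667969), gamma' = (0.625000, 1.937500); Gamma_uuu = 0.000000, Gamma_uuv = 0.000000, Gamma_uvv = 0.000000, Gamma_vuu = 0.000000, Gamma_vuv = 0.000000, Gamma_vvv = 0.000000
  tau = 0.750000: gamma = (0.031250, 0.921875), gamma' = (0.750000, 2.125000); Gamma_uuu = 0.000000, Gamma_uuv = 0.000000, Gamma_uvv = 0.000000, Gamma_vuu = 0.000000, Gamma_vuv = 0.000000, Gamma_vvv = 0.000000
  tau = 0.875000: gamma = (0.132812, 1.199219), gamma' = (0.875000, 2.312500); Gamma_uuu = 0.000000, Gamma_uuv = 0.000000, Gamma_uvv = 0.000000, Gamma_vuu = 0.000000, Gamma_vuv = 0.000000, Gamma_vvv = 0.000000
  tau = 1.000000: gamma = (0.250000, 1.500000), gamma' = (1.000000, 2.500000); Gamma_uuu = 0.000000, Gamma_uuv = 0.000000, Gamma_uvv = 0.000000, Gamma_vuu = 0.000000, Gamma_vuv = 0.000000, Gamma_vvv = 0.000000
step 0: V^u = 2.0000, V^v = 1.2500
step 1: k1 = (0.000000, 0.000000), k2 = (0.000000, 0.000000), k3 = (0.000000, 0.000000), k4 = (0.000000, 0.000000); V <- V + (h/6)(k1 + 2k2 + 2k3 + k4): V^u = 2.0000, V^v = 1.2500
step 2: k1 = (0.000000, 0.000000), k2 = (0.000000, 0.000000), k3 = (0.000000, 0.000000), k4 = (0.000000, 0.000000); V <- V + (h/6)(k1 + 2k2 + 2k3 + k4): V^u = 2.0000, V^v = 1.2500
step 3: k1 = (0.000000, 0.000000), k2 = (0.000000, 0.000000), k3 = (0.000000, 0.000000), k4 = (0.000000, 0.000000); V <- V + (h/6)(k1 + 2k2 + 2k3 + k4): V^u = 2.0000, V^v = 1.2500
step 4: k1 = (0.000000, 0.000000), k2 = (0.000000, 0.000000), k3 = (0.000000, 0.000000), k4 = (0.000000, 0.000000); V <- V + (h/6)(k1 + 2k2 + 2k3 + k4): V^u = 2.0000, V^v = 1.2500


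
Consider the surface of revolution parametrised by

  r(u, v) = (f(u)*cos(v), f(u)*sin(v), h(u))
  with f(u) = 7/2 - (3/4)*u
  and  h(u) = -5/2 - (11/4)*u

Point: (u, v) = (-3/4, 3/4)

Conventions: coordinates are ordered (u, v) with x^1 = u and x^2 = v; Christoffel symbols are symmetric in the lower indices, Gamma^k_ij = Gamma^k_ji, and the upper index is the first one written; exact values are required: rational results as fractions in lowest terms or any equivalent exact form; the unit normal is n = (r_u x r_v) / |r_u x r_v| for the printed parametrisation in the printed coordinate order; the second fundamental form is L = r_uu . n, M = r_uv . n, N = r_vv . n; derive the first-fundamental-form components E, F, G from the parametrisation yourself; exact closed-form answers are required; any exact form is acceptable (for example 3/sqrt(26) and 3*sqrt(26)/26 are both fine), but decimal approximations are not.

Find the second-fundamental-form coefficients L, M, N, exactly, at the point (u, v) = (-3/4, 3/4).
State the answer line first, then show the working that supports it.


Answer: L = 0, M = 0, N = -11*sqrt(130)/32

f = 65/16, f' = -3/4, f'' = 0, h' = -11/4, h'' = 0
E = 65/8, F = 0, G = 4225/256; answer radicand W^2 = 65/8
unnormalised second-form numerators: l = 0, m = 0, n = -715/64; L = l/sqrt(65/8), and similarly M = m/sqrt(W^2), N = n/sqrt(W^2)


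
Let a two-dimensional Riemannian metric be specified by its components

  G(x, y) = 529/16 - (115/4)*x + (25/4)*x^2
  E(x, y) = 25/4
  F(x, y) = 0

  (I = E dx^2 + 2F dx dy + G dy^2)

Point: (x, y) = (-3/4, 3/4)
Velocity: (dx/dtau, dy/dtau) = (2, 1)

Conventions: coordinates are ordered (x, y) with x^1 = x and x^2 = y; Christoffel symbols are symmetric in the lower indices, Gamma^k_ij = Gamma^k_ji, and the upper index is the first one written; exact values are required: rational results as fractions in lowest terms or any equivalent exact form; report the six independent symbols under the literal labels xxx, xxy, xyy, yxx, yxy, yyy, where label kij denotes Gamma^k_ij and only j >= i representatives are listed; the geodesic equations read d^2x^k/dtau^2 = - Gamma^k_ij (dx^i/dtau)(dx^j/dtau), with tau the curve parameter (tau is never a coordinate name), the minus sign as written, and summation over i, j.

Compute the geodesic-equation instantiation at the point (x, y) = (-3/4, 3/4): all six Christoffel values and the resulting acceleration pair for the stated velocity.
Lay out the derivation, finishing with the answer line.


E = 25/4, F = 0, G = 3721/64 at the point
E_x = 0, E_y = 0, F_x = 0, F_y = 0, G_x = -305/8, G_y = 0
EG - F^2 = 93025/256;  g^inv = (256/93025) * [[3721/64, 0], [0, 25/4]]
first-kind symbols [ij,l] = (1/2)(d_i g_jl + d_j g_il - d_l g_ij): [xx,x] = E_x/2 = 0, [xx,y] = F_x - E_y/2 = 0, [xy,x] = E_y/2 = 0, [xy,y] = G_x/2 = -305/16, [yy,x] = F_y - G_x/2 = 305/16, [yy,y] = G_y/2 = 0
Gamma^x_ij = (G*[ij,x] - F*[ij,y])/(EG - F^2), Gamma^y_ij = (E*[ij,y] - F*[ij,x])/(EG - F^2)
Gamma_xxx = 0, Gamma_xxy = 0, Gamma_xyy = 61/20, Gamma_yxx = 0, Gamma_yxy = -20/61, Gamma_yyy = 0
d^2x/dtau^2 = -(Gamma_xxx*(2)^2 + 2*Gamma_xxy*(2)*(1) + Gamma_xyy*(1)^2) = -61/20
d^2y/dtau^2 = -(Gamma_yxx*(2)^2 + 2*Gamma_yxy*(2)*(1) + Gamma_yyy*(1)^2) = 80/61

Answer: Gamma_xxx = 0, Gamma_xxy = 0, Gamma_xyy = 61/20, Gamma_yxx = 0, Gamma_yxy = -20/61, Gamma_yyy = 0; accelerations (d^2x/dtau^2, d^2y/dtau^2) = (-61/20, 80/61)


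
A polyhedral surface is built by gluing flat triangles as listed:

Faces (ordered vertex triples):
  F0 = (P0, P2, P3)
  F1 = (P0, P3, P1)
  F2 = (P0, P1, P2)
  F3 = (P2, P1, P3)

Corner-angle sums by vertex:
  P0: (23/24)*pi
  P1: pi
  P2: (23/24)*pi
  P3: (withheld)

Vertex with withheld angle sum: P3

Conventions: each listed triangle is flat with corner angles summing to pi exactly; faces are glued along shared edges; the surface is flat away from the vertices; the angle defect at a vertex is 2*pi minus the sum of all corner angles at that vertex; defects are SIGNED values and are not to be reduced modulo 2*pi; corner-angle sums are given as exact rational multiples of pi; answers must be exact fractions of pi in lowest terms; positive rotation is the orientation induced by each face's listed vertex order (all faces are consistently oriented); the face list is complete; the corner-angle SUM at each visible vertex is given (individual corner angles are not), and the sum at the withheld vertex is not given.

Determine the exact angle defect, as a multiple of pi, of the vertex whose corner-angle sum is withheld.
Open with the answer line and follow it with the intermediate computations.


Answer: defect(P3) = (11/12)*pi

V = 4, E = 6, F = 4; chi = V - E + F = 2
Gauss-Bonnet: total defect = 2*pi*chi = 4*pi; visible defects sum to (37/12)*pi


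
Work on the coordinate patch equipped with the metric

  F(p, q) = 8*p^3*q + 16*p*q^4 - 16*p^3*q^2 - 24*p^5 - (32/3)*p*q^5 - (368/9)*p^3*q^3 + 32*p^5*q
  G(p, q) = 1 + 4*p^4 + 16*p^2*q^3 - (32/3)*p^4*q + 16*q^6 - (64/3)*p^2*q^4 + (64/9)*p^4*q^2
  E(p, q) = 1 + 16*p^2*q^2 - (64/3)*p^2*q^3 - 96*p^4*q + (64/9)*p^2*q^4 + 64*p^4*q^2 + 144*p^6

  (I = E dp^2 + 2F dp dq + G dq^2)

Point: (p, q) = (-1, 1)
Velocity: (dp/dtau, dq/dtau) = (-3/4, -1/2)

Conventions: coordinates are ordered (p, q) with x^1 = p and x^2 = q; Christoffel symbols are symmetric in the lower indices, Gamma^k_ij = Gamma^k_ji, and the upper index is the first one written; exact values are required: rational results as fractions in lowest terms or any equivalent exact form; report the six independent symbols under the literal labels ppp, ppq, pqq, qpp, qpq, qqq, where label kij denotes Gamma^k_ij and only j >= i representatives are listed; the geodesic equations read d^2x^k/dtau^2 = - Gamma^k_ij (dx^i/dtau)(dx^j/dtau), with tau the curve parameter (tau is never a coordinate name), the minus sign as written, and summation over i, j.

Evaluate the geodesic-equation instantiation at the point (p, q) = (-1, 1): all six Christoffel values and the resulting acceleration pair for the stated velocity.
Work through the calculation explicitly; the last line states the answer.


E = 1033/9, F = 320/9, G = 109/9 at the point
E_p = -6656/9, E_q = 256/9, F_p = -304/3, F_q = 104, G_p = 80/9, G_q = 560/9
EG - F^2 = 1133/9;  g^inv = (9/1133) * [[109/9, -320/9], [-320/9, 1033/9]]
first-kind symbols [ij,l] = (1/2)(d_i g_jl + d_j g_il - d_l g_ij): [pp,p] = E_p/2 = -3328/9, [pp,q] = F_p - E_q/2 = -1040/9, [pq,p] = E_q/2 = 128/9, [pq,q] = G_p/2 = 40/9, [qq,p] = F_q - G_p/2 = 896/9, [qq,q] = G_q/2 = 280/9
Gamma^p_ij = (G*[ij,p] - F*[ij,q])/(EG - F^2), Gamma^q_ij = (E*[ij,q] - F*[ij,p])/(EG - F^2)
Gamma_ppp = -3328/1133, Gamma_ppq = 128/1133, Gamma_pqq = 896/1133, Gamma_qpp = -1040/1133, Gamma_qpq = 40/1133, Gamma_qqq = 280/1133
d^2p/dtau^2 = -(Gamma_ppp*(-3/4)^2 + 2*Gamma_ppq*(-3/4)*(-1/2) + Gamma_pqq*(-1/2)^2) = 1552/1133
d^2q/dtau^2 = -(Gamma_qpp*(-3/4)^2 + 2*Gamma_qpq*(-3/4)*(-1/2) + Gamma_qqq*(-1/2)^2) = 485/1133

Answer: Gamma_ppp = -3328/1133, Gamma_ppq = 128/1133, Gamma_pqq = 896/1133, Gamma_qpp = -1040/1133, Gamma_qpq = 40/1133, Gamma_qqq = 280/1133; accelerations (d^2p/dtau^2, d^2q/dtau^2) = (1552/1133, 485/1133)


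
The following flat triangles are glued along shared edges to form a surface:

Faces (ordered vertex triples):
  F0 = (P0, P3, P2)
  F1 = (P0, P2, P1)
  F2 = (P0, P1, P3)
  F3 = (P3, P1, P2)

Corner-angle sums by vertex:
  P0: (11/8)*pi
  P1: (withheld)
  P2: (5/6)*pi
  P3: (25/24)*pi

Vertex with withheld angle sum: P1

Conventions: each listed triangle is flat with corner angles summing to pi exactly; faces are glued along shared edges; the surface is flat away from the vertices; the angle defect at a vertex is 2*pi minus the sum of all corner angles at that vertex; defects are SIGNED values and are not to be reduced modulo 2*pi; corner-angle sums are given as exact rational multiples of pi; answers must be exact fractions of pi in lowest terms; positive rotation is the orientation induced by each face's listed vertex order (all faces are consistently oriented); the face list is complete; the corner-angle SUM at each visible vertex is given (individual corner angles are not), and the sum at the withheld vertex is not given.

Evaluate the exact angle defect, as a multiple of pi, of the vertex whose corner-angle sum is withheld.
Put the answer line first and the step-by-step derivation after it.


Answer: defect(P1) = (5/4)*pi

V = 4, E = 6, F = 4; chi = V - E + F = 2
Gauss-Bonnet: total defect = 2*pi*chi = 4*pi; visible defects sum to (11/4)*pi


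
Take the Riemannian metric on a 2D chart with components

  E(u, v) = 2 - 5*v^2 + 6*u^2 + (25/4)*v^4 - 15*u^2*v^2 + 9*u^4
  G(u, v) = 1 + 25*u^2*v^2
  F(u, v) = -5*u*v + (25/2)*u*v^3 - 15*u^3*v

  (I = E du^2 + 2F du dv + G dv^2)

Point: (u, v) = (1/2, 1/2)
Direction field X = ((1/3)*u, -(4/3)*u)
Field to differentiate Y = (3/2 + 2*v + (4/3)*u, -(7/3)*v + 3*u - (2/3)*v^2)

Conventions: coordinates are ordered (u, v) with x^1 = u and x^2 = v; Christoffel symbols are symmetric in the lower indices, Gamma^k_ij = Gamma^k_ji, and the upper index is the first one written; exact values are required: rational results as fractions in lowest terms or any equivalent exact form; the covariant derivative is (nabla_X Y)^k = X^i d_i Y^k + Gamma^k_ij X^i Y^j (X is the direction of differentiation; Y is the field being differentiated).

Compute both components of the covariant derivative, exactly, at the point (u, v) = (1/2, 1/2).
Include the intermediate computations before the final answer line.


E = 145/64, F = -45/32, G = 41/16 at the point
E_u = 27/4, E_v = -45/8, F_u = -105/16, F_v = 5/16, G_u = 25/4, G_v = 25/4
EG - F^2 = 245/64;  g^inv = (64/245) * [[41/16, 45/32], [45/32, 145/64]]
first-kind symbols [ij,l] = (1/2)(d_i g_jl + d_j g_il - d_l g_ij): [uu,u] = E_u/2 = 27/8, [uu,v] = F_u - E_v/2 = -15/4, [uv,u] = E_v/2 = -45/16, [uv,v] = G_u/2 = 25/8, [vv,u] = F_v - G_u/2 = -45/16, [vv,v] = G_v/2 = 25/8
Gamma^u_ij = (G*[ij,u] - F*[ij,v])/(EG - F^2), Gamma^v_ij = (E*[ij,v] - F*[ij,u])/(EG - F^2)
Gamma_uuu = 216/245, Gamma_uuv = -36/49, Gamma_uvv = -36/49, Gamma_vuu = -48/49, Gamma_vuv = 40/49, Gamma_vvv = 40/49
X = (1/6, -2/3), Y = (19/6, 1/6) at the point

Answer: (nabla_X Y)^u = 2131/2205, (nabla_X Y)^v = 169/882


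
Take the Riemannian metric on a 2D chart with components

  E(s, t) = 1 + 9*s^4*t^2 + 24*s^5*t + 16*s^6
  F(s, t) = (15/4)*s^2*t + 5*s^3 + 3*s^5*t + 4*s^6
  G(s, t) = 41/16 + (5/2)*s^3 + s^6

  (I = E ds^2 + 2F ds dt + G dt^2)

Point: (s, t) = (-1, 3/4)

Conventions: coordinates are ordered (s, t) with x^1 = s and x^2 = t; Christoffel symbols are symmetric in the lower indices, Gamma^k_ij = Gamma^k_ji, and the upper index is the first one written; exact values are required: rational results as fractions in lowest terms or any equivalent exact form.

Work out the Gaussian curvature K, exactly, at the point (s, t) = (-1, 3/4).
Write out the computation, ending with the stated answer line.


E = 65/16, F = -7/16, G = 17/16, EG - F^2 = 33/8 at the point
E_s = -105/4, E_t = -21/2, F_s = -27/8, F_t = 3/4, G_s = 3/2, G_t = 0
E_tt = 18, F_st = 15/2, G_ss = 15
By Brioschi, K is (det M1 - det M2) divided by (EG - F^2) squared.
M1 = [[-E_tt/2 + F_st - G_ss/2, E_s/2, F_s - E_t/2], [F_t - G_s/2, E, F], [G_t/2, F, G]] = [[-9, -105/8, 15/8], [0, 65/16, -7/16], [0, -7/16, 17/16]]; det M1 = -297/8
M2 = [[0, E_t/2, G_s/2], [E_t/2, E, F], [G_s/2, F, G]] = [[0, -21/4, 3/4], [-21/4, 65/16, -7/16], [3/4, -7/16, 17/16]]; det M2 = -225/8
det M1 - det M2 = -9; K = -9 / (33/8)^2 = -64/121

Answer: K = -64/121


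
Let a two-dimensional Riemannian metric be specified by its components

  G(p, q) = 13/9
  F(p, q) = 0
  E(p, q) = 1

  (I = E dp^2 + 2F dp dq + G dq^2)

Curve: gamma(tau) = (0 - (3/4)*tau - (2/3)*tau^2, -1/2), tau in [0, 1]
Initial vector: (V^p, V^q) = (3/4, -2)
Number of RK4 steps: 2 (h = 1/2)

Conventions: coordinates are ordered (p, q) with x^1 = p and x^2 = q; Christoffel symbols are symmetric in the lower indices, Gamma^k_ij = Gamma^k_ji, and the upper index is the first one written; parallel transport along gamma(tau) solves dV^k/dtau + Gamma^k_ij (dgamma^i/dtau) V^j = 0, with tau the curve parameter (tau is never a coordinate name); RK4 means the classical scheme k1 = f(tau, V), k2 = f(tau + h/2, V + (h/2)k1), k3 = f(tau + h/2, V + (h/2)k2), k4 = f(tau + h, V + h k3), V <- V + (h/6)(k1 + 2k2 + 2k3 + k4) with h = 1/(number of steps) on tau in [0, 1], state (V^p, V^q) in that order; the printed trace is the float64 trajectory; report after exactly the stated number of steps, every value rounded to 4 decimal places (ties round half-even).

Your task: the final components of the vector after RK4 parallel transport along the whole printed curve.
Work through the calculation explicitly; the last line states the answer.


gamma'(tau) = (-3/4 - (4/3)*tau, 0); f(tau, V)^k = -Gamma^k_ij(gamma(tau)) gamma'^i(tau) V^j; h = 1/2; intermediate values shown to 6 dp
curve data and Christoffel symbols at the stage parameters:
  tau = 0.000000: gamma = (0.000000, -0.500000), gamma' = (-0.750000, 0.000000); Gamma_ppp = 0.000000, Gamma_ppq = 0.000000, Gamma_pqq = 0.000000, Gamma_qpp = 0.000000, Gamma_qpq = 0.000000, Gamma_qqq = 0.000000
  tau = 0.250000: gamma = (-0.229167, -0.500000), gamma' = (-1.083333, 0.000000); Gamma_ppp = 0.000000, Gamma_ppq = 0.000000, Gamma_pqq = 0.000000, Gamma_qpp = 0.000000, Gamma_qpq = 0.000000, Gamma_qqq = 0.000000
  tau = 0.500000: gamma = (-0.541667, -0.500000), gamma' = (-1.416667, 0.000000); Gamma_ppp = 0.000000, Gamma_ppq = 0.000000, Gamma_pqq = 0.000000, Gamma_qpp = 0.000000, Gamma_qpq = 0.000000, Gamma_qqq = 0.000000
  tau = 0.750000: gamma = (-0.937500, -0.500000), gamma' = (-1.750000, 0.000000); Gamma_ppp = 0.000000, Gamma_ppq = 0.000000, Gamma_pqq = 0.000000, Gamma_qpp = 0.000000, Gamma_qpq = 0.000000, Gamma_qqq = 0.000000
  tau = 1.000000: gamma = (-1.416667, -0.500000), gamma' = (-2.083333, 0.000000); Gamma_ppp = 0.000000, Gamma_ppq = 0.000000, Gamma_pqq = 0.000000, Gamma_qpp = 0.000000, Gamma_qpq = 0.000000, Gamma_qqq = 0.000000
step 0: V^p = 0.7500, V^q = -2.0000
step 1: k1 = (0.000000, 0.000000), k2 = (0.000000, 0.000000), k3 = (0.000000, 0.000000), k4 = (0.000000, 0.000000); V <- V + (h/6)(k1 + 2k2 + 2k3 + k4): V^p = 0.7500, V^q = -2.0000
step 2: k1 = (0.000000, 0.000000), k2 = (0.000000, 0.000000), k3 = (0.000000, 0.000000), k4 = (0.000000, 0.000000); V <- V + (h/6)(k1 + 2k2 + 2k3 + k4): V^p = 0.7500, V^q = -2.0000

Answer: V^p = 0.7500, V^q = -2.0000
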